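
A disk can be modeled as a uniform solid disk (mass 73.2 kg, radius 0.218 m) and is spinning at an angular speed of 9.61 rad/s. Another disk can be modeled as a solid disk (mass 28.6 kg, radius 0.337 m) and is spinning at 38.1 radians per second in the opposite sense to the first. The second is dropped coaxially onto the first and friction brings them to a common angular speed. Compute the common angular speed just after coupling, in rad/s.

|ω_f| ≈ 13.4 rad/s

No external torque acts about the common axis, so total angular momentum is conserved.
Moments of inertia: I_A = ½(73.2)(0.218)² = 1.739 kg·m²; I_B = ½(28.6)(0.337)² = 1.624 kg·m².
Taking A's sense as positive: L = (1.739)(9.61) − (1.624)(38.1) = -45.16 kg·m²·rad/s.
Combined I = 1.739 + 1.624 = 3.363 kg·m².
ω_f = L / I = -45.16 / 3.363 = -13.43 rad/s.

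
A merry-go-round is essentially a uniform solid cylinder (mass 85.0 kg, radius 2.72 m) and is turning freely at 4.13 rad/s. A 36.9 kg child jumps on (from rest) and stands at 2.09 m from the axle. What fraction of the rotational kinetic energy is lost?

The added mass arrives with no angular momentum about the axle, and any external torque about the axle is negligible, so the system's angular momentum is conserved.
I_p = ½(85.0)(2.72)² = 314.4 kg·m².
Added inertia Σmr² = (36.9)(2.09)² = 161.2 kg·m²; I_f = 314.4 + 161.2 = 475.6 kg·m².
ω_f = I_p ω_i / I_f = (314.4)(4.13) / 475.6 = 2.730 rad/s.
KE_i = ½(314.4)(4.130 rad/s)² = 2682 J; KE_f = ½(475.6)(2.730)² = 1773 J.
Fraction lost = 0.3389.

fraction ≈ 0.339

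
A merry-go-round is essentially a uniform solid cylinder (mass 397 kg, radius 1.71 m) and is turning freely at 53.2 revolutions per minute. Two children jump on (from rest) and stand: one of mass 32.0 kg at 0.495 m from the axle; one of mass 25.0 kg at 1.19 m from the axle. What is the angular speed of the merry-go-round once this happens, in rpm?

The added mass arrives with no angular momentum about the axle, and any external torque about the axle is negligible, so the system's angular momentum is conserved.
I_p = ½(397)(1.71)² = 580.4 kg·m².
Added inertia Σmr² = (32.0)(0.495)² + (25.0)(1.19)² = 43.24 kg·m²; I_f = 580.4 + 43.24 = 623.7 kg·m².
ω_f = I_p ω_i / I_f = (580.4)(53.2) / 623.7 = 49.51 rpm.

ω_f ≈ 49.5 rpm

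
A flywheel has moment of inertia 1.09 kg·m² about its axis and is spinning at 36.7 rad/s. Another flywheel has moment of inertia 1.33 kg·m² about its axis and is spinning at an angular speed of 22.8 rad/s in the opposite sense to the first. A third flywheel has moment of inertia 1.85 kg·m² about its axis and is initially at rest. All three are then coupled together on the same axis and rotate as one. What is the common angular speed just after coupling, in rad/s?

The coupling torques are internal; angular momentum about the shared axis is conserved.
Taking A's sense as positive: L = (1.090)(36.7) − (1.330)(22.8) = 9.679 kg·m²·rad/s.
Combined I = 1.090 + 1.330 + 1.850 = 4.270 kg·m².
ω_f = L / I = 9.679 / 4.270 = 2.267 rad/s.

|ω_f| ≈ 2.27 rad/s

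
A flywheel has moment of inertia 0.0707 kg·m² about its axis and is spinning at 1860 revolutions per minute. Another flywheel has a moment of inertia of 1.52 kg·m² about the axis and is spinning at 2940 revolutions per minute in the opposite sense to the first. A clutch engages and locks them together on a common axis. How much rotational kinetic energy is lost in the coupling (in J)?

ΔKE lost ≈ 8530 J

The coupling torques are internal; angular momentum about the shared axis is conserved.
Taking A's sense as positive: L = (0.07070)(1860) − (1.520)(2940) = -4337 kg·m²·rpm.
Combined I = 0.07070 + 1.520 = 1.591 kg·m².
ω_f = L / I = -4337 / 1.591 = -2727 rpm.
KE_i = ½ΣIω² = 73380 J; KE_f = ½(1.591)(285.5)² = 64850 J.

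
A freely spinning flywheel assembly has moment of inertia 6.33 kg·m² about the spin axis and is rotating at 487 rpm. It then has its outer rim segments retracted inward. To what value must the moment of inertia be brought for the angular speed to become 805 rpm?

No external torque acts about the spin axis, so angular momentum is conserved.
I₂ = I₁ω₁ / ω₂ = (6.33)(487) / (805) = 3.829 kg·m².

I₂ ≈ 3.83 kg·m²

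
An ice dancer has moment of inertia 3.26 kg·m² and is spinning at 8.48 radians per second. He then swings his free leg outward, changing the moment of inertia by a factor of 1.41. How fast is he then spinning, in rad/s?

ω₂ ≈ 6.01 rad/s

Angular momentum about the spin axis is conserved since the torque about it is zero.
I₂ = 1.41 × 3.26 = 4.597 kg·m².
ω₂ = I₁ω₁ / I₂ = (3.260)(8.48 rad/s) / (4.597) = 6.014 rad/s.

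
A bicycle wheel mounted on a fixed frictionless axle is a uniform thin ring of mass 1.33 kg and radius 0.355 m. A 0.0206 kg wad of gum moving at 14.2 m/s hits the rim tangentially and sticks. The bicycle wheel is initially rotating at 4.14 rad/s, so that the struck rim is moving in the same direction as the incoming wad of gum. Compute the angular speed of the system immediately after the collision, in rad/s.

About the axle the impulsive forces during the collision are internal, so angular momentum about that axis is conserved.
I_p = (1.33)(0.355)² = 0.1676 kg·m². Taking the sense of the wad of gum's angular momentum as positive, L_{wad} = m v R = (0.0206)(14.2)(0.355) = 0.1038 kg·m²/s.
L_i = +I_p ω_p + m v R = +(0.1676)(4.14) + 0.1038 = 0.7978 kg·m²/s.
After sticking, I_f = I_p + m R² = 0.1676 + (0.0206)(0.355)² = 0.1702 kg·m².
ω_f = L_i / I_f = 0.7978 / 0.1702 = 4.687 rad/s.

|ω_f| ≈ 4.69 rad/s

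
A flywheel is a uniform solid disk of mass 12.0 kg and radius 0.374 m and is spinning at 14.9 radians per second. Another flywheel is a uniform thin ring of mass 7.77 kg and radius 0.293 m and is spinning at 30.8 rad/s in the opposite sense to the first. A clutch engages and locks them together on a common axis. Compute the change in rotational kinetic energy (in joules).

No external torque acts about the common axis, so total angular momentum is conserved.
Moments of inertia: I_A = ½(12.0)(0.374)² = 0.8393 kg·m²; I_B = (7.77)(0.293)² = 0.6670 kg·m².
Taking A's sense as positive: L = (0.8393)(14.9) − (0.6670)(30.8) = -8.040 kg·m²·rad/s.
Combined I = 0.8393 + 0.6670 = 1.506 kg·m².
ω_f = L / I = -8.040 / 1.506 = -5.338 rad/s.
KE_i = ½ΣIω² = 409.6 J; KE_f = ½(1.506)(5.338)² = 21.46 J.

ΔKE ≈ -388 J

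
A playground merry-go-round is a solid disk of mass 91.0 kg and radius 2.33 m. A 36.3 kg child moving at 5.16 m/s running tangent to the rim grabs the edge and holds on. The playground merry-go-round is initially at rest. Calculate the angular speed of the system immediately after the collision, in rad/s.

|ω_f| ≈ 0.983 rad/s

About the axle the impulsive forces during the collision are internal, so angular momentum about that axis is conserved.
I_p = ½(91.0)(2.33)² = 247.0 kg·m². Taking the sense of the child's angular momentum as positive, L_{child} = m v R = (36.3)(5.16)(2.33) = 436.4 kg·m²/s.
L_i = 0 + 436.4 = 436.4 kg·m²/s.
After sticking, I_f = I_p + m R² = 247.0 + (36.3)(2.33)² = 444.1 kg·m².
ω_f = L_i / I_f = 436.4 / 444.1 = 0.9828 rad/s.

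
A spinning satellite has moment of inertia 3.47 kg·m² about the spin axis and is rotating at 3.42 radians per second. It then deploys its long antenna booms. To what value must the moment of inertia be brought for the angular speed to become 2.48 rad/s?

Angular momentum about the spin axis is conserved since the torque about it is zero.
I₂ = I₁ω₁ / ω₂ = (3.47)(3.42) / (2.48) = 4.785 kg·m².

I₂ ≈ 4.79 kg·m²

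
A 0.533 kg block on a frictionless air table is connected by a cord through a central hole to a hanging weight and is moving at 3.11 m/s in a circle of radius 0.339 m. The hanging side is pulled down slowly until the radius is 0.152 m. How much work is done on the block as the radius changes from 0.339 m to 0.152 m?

W ≈ 10.2 J

Central (radial) force ⇒ zero torque about the center ⇒ m v r is constant.
v₂ = v₁ r₁ / r₂ = (3.11)(0.339) / (0.152) = 6.936 m/s.
W = ΔKE = ½m(v₂² − v₁²) = 10.24 J.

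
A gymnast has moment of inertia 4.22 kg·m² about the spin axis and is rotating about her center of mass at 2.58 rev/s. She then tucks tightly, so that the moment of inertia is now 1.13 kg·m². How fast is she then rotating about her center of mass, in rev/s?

With no external torque about the axis, L is conserved: I₁ω₁ = I₂ω₂.
ω₂ = I₁ω₁ / I₂ = (4.220)(2.58 rev/s) / (1.130) = 9.635 rev/s.

ω₂ ≈ 9.64 rev/s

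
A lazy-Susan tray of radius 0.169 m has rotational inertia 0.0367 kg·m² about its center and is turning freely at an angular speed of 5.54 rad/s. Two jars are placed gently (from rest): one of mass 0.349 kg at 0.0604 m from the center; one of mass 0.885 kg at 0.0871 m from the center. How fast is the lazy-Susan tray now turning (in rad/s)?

ω_f ≈ 4.55 rad/s

No external torque acts about the center; L_before = L_after.
Added inertia Σmr² = (0.349)(0.0604)² + (0.885)(0.0871)² = 0.007987 kg·m²; I_f = 0.03670 + 0.007987 = 0.04469 kg·m².
ω_f = I_p ω_i / I_f = (0.03670)(5.54) / 0.04469 = 4.550 rad/s.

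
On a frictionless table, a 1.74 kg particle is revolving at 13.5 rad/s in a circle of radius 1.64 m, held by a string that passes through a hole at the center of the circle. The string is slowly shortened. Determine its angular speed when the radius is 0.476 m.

ω₂ ≈ 160 rad/s

No torque about the axis ⇒ m r₁² ω₁ = m r₂² ω₂.
ω₂ = ω₁ (r₁/r₂)² = (13.5)(1.64/0.476)² = 160.3 rad/s.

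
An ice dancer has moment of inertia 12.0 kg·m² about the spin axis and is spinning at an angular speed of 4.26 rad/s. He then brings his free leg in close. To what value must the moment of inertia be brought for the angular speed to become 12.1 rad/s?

Angular momentum about the spin axis is conserved since the torque about it is zero.
I₂ = I₁ω₁ / ω₂ = (12.0)(4.26) / (12.1) = 4.225 kg·m².

I₂ ≈ 4.22 kg·m²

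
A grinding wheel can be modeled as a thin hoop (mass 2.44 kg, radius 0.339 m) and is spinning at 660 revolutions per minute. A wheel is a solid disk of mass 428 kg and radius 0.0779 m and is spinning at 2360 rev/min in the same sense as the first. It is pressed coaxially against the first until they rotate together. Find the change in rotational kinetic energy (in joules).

The coupling torques are internal; angular momentum about the shared axis is conserved.
Moments of inertia: I_A = (2.44)(0.339)² = 0.2804 kg·m²; I_B = ½(428)(0.0779)² = 1.299 kg·m².
Taking A's sense as positive: L = (0.2804)(660) + (1.299)(2360) = 3250 kg·m²·rpm.
Combined I = 0.2804 + 1.299 = 1.579 kg·m².
ω_f = L / I = 3250 / 1.579 = 2058 rpm.
KE_i = ½ΣIω² = 40330 J; KE_f = ½(1.579)(215.5)² = 36670 J.

ΔKE ≈ -3650 J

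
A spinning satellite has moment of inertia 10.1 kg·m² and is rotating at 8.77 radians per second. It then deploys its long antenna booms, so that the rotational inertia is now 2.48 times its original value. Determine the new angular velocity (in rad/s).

No external torque acts about the spin axis, so angular momentum is conserved.
I₂ = 2.48 × 10.1 = 25.05 kg·m².
ω₂ = I₁ω₁ / I₂ = (10.10)(8.77 rad/s) / (25.05) = 3.536 rad/s.

ω₂ ≈ 3.54 rad/s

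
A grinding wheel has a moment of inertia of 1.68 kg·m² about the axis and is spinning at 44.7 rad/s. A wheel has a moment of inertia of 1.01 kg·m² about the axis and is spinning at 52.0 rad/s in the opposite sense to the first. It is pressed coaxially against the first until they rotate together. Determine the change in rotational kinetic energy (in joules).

No external torque acts about the common axis, so total angular momentum is conserved.
Taking A's sense as positive: L = (1.680)(44.7) − (1.010)(52.0) = 22.58 kg·m²·rad/s.
Combined I = 1.680 + 1.010 = 2.690 kg·m².
ω_f = L / I = 22.58 / 2.690 = 8.393 rad/s.
KE_i = ½ΣIω² = 3044 J; KE_f = ½(2.690)(8.393)² = 94.74 J.

ΔKE ≈ -2950 J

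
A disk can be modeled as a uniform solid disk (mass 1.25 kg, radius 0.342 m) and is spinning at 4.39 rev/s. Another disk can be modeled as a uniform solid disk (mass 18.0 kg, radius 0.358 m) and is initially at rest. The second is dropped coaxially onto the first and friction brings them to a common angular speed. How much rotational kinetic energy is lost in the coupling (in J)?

ΔKE lost ≈ 26.2 J

The coupling torques are internal; angular momentum about the shared axis is conserved.
Moments of inertia: I_A = ½(1.25)(0.342)² = 0.07310 kg·m²; I_B = ½(18.0)(0.358)² = 1.153 kg·m².
Taking A's sense as positive: L = (0.07310)(4.39) = 0.3209 kg·m²·rev/s.
Combined I = 0.07310 + 1.153 = 1.227 kg·m².
ω_f = L / I = 0.3209 / 1.227 = 0.2616 rev/s.
KE_i = ½ΣIω² = 27.81 J; KE_f = ½(1.227)(1.644)² = 1.657 J.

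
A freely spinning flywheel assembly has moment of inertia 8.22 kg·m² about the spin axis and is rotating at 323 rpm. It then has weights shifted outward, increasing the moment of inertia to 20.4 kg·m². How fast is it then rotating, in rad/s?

No external torque acts about the spin axis, so angular momentum is conserved.
ω₂ = I₁ω₁ / I₂ = (8.220)(323 rpm) / (20.40) = 130.2 rpm = 13.63 rad/s.

ω₂ ≈ 13.6 rad/s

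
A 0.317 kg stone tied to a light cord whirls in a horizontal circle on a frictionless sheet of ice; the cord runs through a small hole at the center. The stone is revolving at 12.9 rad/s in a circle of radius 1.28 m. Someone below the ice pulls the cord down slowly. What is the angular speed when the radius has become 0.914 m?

ω₂ ≈ 25.3 rad/s

The constraining force is radial, so m r² ω about the center is conserved.
ω₂ = ω₁ (r₁/r₂)² = (12.9)(1.28/0.914)² = 25.30 rad/s.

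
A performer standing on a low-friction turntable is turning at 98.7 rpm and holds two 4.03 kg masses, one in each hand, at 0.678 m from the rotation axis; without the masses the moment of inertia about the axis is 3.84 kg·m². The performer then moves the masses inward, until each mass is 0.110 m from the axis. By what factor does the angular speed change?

No external torque acts about the spin axis, so angular momentum is conserved.
I₁ = 3.84 + 2(4.03)(0.678)² = 7.545 kg·m²; I₂ = 3.84 + 2(4.03)(0.110)² = 3.938 kg·m².
ω₂/ω₁ = I₁/I₂ = 7.545 / 3.938 = 1.916.

ω₂/ω₁ ≈ 1.92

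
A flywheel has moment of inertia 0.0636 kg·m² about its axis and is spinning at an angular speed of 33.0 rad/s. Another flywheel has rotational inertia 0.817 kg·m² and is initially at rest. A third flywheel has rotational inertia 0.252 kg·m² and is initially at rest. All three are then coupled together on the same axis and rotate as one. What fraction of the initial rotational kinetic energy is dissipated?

No external torque acts about the common axis, so total angular momentum is conserved.
Taking A's sense as positive: L = (0.06360)(33.0) = 2.099 kg·m²·rad/s.
Combined I = 0.06360 + 0.8170 + 0.2520 = 1.133 kg·m².
ω_f = L / I = 2.099 / 1.133 = 1.853 rad/s.
KE_i = ½ΣIω² = 34.63 J; KE_f = ½(1.133)(1.853)² = 1.945 J.
Fraction dissipated = (KE_i − KE_f)/KE_i = 0.9438.

fraction ≈ 0.944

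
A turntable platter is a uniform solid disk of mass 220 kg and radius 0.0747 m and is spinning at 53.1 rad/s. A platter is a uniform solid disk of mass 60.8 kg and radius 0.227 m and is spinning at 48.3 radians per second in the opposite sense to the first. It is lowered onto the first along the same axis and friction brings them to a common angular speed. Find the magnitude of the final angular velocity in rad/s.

|ω_f| ≈ 19.8 rad/s

The coupling torques are internal; angular momentum about the shared axis is conserved.
Moments of inertia: I_A = ½(220)(0.0747)² = 0.6138 kg·m²; I_B = ½(60.8)(0.227)² = 1.566 kg·m².
Taking A's sense as positive: L = (0.6138)(53.1) − (1.566)(48.3) = -43.07 kg·m²·rad/s.
Combined I = 0.6138 + 1.566 = 2.180 kg·m².
ω_f = L / I = -43.07 / 2.180 = -19.75 rad/s.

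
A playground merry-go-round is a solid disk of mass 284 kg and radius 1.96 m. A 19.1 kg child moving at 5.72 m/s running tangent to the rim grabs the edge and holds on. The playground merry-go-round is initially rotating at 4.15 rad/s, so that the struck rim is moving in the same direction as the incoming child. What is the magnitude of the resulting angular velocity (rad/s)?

|ω_f| ≈ 4.00 rad/s

About the axle the impulsive forces during the collision are internal, so angular momentum about that axis is conserved.
I_p = ½(284)(1.96)² = 545.5 kg·m². Taking the sense of the child's angular momentum as positive, L_{child} = m v R = (19.1)(5.72)(1.96) = 214.1 kg·m²/s.
L_i = +I_p ω_p + m v R = +(545.5)(4.15) + 214.1 = 2478 kg·m²/s.
After sticking, I_f = I_p + m R² = 545.5 + (19.1)(1.96)² = 618.9 kg·m².
ω_f = L_i / I_f = 2478 / 618.9 = 4.004 rad/s.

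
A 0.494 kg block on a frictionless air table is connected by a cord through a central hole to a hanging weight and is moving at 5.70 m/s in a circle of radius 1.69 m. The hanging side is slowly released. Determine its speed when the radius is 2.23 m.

Central (radial) force ⇒ zero torque about the center ⇒ m v r is constant.
v₂ = v₁ r₁ / r₂ = (5.70)(1.69) / (2.23) = 4.320 m/s.

v₂ ≈ 4.32 m/s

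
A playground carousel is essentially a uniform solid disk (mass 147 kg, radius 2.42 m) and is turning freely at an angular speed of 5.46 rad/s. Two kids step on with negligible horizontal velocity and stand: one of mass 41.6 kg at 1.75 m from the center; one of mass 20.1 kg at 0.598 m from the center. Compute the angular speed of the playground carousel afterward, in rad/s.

The added mass arrives with no angular momentum about the center, and any external torque about the center is negligible, so the system's angular momentum is conserved.
I_p = ½(147)(2.42)² = 430.4 kg·m².
Added inertia Σmr² = (41.6)(1.75)² + (20.1)(0.598)² = 134.6 kg·m²; I_f = 430.4 + 134.6 = 565.0 kg·m².
ω_f = I_p ω_i / I_f = (430.4)(5.46) / 565.0 = 4.159 rad/s.

ω_f ≈ 4.16 rad/s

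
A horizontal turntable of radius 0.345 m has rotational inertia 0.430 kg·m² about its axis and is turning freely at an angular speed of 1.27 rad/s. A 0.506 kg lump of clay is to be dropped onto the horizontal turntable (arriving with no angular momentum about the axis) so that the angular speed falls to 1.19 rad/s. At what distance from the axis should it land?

The added mass arrives with no angular momentum about the axis, and any external torque about the axis is negligible, so the system's angular momentum is conserved.
I_p ω_i = (I_p + m r²) ω_f ⇒ m r² = I_p(ω_i/ω_f − 1) = 0.4300(1.27/1.19 − 1) = 0.02891 kg·m².
r = √(0.02891/0.506) = 0.2390 m.

r ≈ 0.239 m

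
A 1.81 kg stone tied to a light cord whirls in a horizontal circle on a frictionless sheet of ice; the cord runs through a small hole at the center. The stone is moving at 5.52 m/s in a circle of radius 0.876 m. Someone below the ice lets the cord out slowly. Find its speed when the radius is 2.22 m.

The only horizontal force on the mass is along the cord (radial), so it exerts no torque about the hole and angular momentum m v r is conserved.
v₂ = v₁ r₁ / r₂ = (5.52)(0.876) / (2.22) = 2.178 m/s.

v₂ ≈ 2.18 m/s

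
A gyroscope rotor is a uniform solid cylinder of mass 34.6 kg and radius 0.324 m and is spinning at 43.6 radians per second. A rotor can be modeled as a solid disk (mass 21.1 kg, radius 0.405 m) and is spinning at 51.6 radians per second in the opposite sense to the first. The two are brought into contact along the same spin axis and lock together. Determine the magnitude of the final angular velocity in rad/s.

|ω_f| ≈ 2.85 rad/s

No external torque acts about the common axis, so total angular momentum is conserved.
Moments of inertia: I_A = ½(34.6)(0.324)² = 1.816 kg·m²; I_B = ½(21.1)(0.405)² = 1.730 kg·m².
Taking A's sense as positive: L = (1.816)(43.6) − (1.730)(51.6) = -10.11 kg·m²·rad/s.
Combined I = 1.816 + 1.730 = 3.547 kg·m².
ω_f = L / I = -10.11 / 3.547 = -2.851 rad/s.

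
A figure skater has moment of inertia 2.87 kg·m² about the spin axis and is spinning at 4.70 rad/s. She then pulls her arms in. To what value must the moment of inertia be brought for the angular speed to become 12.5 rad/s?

I₂ ≈ 1.08 kg·m²

No external torque acts about the spin axis, so angular momentum is conserved.
I₂ = I₁ω₁ / ω₂ = (2.87)(4.70) / (12.5) = 1.079 kg·m².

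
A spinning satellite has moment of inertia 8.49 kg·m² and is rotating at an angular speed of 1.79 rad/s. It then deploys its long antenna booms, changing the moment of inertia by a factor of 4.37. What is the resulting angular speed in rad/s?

No external torque acts about the spin axis, so angular momentum is conserved.
I₂ = 4.37 × 8.49 = 37.10 kg·m².
ω₂ = I₁ω₁ / I₂ = (8.490)(1.79 rad/s) / (37.10) = 0.4096 rad/s.

ω₂ ≈ 0.410 rad/s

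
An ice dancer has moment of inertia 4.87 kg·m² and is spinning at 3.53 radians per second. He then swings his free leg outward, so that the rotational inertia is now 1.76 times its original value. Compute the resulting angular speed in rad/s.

ω₂ ≈ 2.01 rad/s

No external torque acts about the spin axis, so angular momentum is conserved.
I₂ = 1.76 × 4.87 = 8.571 kg·m².
ω₂ = I₁ω₁ / I₂ = (4.870)(3.53 rad/s) / (8.571) = 2.006 rad/s.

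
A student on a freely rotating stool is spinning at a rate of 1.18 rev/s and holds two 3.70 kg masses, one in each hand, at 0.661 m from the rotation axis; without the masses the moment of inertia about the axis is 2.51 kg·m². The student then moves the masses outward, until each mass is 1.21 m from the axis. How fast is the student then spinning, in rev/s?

With no external torque about the axis, L is conserved: I₁ω₁ = I₂ω₂.
I₁ = 2.51 + 2(3.70)(0.661)² = 5.743 kg·m²; I₂ = 2.51 + 2(3.70)(1.21)² = 13.34 kg·m².
ω₂ = I₁ω₁ / I₂ = (5.743)(1.18 rev/s) / (13.34) = 0.5079 rev/s.

ω₂ ≈ 0.508 rev/s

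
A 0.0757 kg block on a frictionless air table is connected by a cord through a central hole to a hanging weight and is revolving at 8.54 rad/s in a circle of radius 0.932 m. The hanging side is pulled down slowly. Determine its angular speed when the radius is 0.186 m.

No torque about the axis ⇒ m r₁² ω₁ = m r₂² ω₂.
ω₂ = ω₁ (r₁/r₂)² = (8.54)(0.932/0.186)² = 214.4 rad/s.

ω₂ ≈ 214 rad/s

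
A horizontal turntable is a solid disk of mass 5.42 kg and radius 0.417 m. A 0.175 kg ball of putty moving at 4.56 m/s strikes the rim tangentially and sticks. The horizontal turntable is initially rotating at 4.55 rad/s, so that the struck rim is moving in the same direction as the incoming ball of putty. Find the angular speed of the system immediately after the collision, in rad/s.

|ω_f| ≈ 4.94 rad/s

The axle reaction passes through the axle and exerts no torque about it; angular momentum about the axle is conserved through the impact.
I_p = ½(5.42)(0.417)² = 0.4712 kg·m². Taking the sense of the ball of putty's angular momentum as positive, L_{ball} = m v R = (0.175)(4.56)(0.417) = 0.3328 kg·m²/s.
L_i = +I_p ω_p + m v R = +(0.4712)(4.55) + 0.3328 = 2.477 kg·m²/s.
After sticking, I_f = I_p + m R² = 0.4712 + (0.175)(0.417)² = 0.5017 kg·m².
ω_f = L_i / I_f = 2.477 / 0.5017 = 4.937 rad/s.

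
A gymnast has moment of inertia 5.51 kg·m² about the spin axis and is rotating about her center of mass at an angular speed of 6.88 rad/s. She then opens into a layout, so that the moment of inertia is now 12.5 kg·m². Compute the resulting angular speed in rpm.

No external torque acts about the spin axis, so angular momentum is conserved.
ω₂ = I₁ω₁ / I₂ = (5.510)(6.88 rad/s) / (12.50) = 3.033 rad/s = 28.96 rpm.

ω₂ ≈ 29.0 rpm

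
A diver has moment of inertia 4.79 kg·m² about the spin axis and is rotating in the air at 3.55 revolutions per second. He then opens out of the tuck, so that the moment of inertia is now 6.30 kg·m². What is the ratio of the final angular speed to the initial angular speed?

ω₂/ω₁ ≈ 0.760

No external torque acts about the spin axis, so angular momentum is conserved.
ω₂/ω₁ = I₁/I₂ = 4.790 / 6.300 = 0.7603.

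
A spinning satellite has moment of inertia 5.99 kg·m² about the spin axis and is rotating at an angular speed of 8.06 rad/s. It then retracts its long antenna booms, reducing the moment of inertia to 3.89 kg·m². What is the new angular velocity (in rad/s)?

Angular momentum about the spin axis is conserved since the torque about it is zero.
ω₂ = I₁ω₁ / I₂ = (5.990)(8.06 rad/s) / (3.890) = 12.41 rad/s.

ω₂ ≈ 12.4 rad/s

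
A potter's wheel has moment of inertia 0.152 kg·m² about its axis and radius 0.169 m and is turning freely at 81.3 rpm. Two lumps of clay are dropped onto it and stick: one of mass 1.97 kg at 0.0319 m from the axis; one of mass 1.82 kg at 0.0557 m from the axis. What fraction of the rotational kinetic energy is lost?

fraction ≈ 0.0479

The added mass arrives with no angular momentum about the axis, and any external torque about the axis is negligible, so the system's angular momentum is conserved.
Added inertia Σmr² = (1.97)(0.0319)² + (1.82)(0.0557)² = 0.007651 kg·m²; I_f = 0.1520 + 0.007651 = 0.1597 kg·m².
ω_f = I_p ω_i / I_f = (0.1520)(81.3) / 0.1597 = 77.40 rpm.
KE_i = ½(0.1520)(8.514 rad/s)² = 5.509 J; KE_f = ½(0.1597)(8.106)² = 5.245 J.
Fraction lost = 0.04792.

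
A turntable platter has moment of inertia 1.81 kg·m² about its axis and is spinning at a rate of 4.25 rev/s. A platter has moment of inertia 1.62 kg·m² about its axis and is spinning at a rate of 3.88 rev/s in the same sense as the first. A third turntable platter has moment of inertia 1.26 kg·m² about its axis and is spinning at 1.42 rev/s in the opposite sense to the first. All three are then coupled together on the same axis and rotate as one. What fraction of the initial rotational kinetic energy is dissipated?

The coupling torques are internal; angular momentum about the shared axis is conserved.
Taking A's sense as positive: L = (1.810)(4.25) + (1.620)(3.88) − (1.260)(1.42) = 12.19 kg·m²·rev/s.
Combined I = 1.810 + 1.620 + 1.260 = 4.690 kg·m².
ω_f = L / I = 12.19 / 4.690 = 2.599 rev/s.
KE_i = ½ΣIω² = 1177 J; KE_f = ½(4.690)(16.33)² = 625.3 J.
Fraction dissipated = (KE_i − KE_f)/KE_i = 0.4687.

fraction ≈ 0.469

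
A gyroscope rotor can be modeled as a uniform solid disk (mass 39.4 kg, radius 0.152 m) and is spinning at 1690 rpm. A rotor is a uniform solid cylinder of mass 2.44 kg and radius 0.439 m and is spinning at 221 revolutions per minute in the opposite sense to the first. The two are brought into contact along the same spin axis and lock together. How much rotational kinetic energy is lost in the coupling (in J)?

No external torque acts about the common axis, so total angular momentum is conserved.
Moments of inertia: I_A = ½(39.4)(0.152)² = 0.4551 kg·m²; I_B = ½(2.44)(0.439)² = 0.2351 kg·m².
Taking A's sense as positive: L = (0.4551)(1690) − (0.2351)(221) = 717.2 kg·m²·rpm.
Combined I = 0.4551 + 0.2351 = 0.6903 kg·m².
ω_f = L / I = 717.2 / 0.6903 = 1039 rpm.
KE_i = ½ΣIω² = 7191 J; KE_f = ½(0.6903)(108.8)² = 4086 J.

ΔKE lost ≈ 3100 J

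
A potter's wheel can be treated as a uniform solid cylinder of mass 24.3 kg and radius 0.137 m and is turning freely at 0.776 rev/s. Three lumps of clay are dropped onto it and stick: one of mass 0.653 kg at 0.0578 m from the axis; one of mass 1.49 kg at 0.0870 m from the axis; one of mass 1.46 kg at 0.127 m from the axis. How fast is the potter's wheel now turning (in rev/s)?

No external torque acts about the axis; L_before = L_after.
I_p = ½(24.3)(0.137)² = 0.2280 kg·m².
Added inertia Σmr² = (0.653)(0.0578)² + (1.49)(0.0870)² + (1.46)(0.127)² = 0.03701 kg·m²; I_f = 0.2280 + 0.03701 = 0.2651 kg·m².
ω_f = I_p ω_i / I_f = (0.2280)(0.776) / 0.2651 = 0.6677 rev/s.

ω_f ≈ 0.668 rev/s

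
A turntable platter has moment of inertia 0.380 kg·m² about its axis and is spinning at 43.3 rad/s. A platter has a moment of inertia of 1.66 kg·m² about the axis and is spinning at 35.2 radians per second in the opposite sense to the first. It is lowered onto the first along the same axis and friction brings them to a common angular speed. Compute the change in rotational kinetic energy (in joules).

The coupling torques are internal; angular momentum about the shared axis is conserved.
Taking A's sense as positive: L = (0.3800)(43.3) − (1.660)(35.2) = -41.98 kg·m²·rad/s.
Combined I = 0.3800 + 1.660 = 2.040 kg·m².
ω_f = L / I = -41.98 / 2.040 = -20.58 rad/s.
KE_i = ½ΣIω² = 1385 J; KE_f = ½(2.040)(20.58)² = 431.9 J.

ΔKE ≈ -953 J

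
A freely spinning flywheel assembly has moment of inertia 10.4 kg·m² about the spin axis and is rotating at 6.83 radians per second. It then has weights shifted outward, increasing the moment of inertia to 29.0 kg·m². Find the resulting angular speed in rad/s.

Angular momentum about the spin axis is conserved since the torque about it is zero.
ω₂ = I₁ω₁ / I₂ = (10.40)(6.83 rad/s) / (29.00) = 2.449 rad/s.

ω₂ ≈ 2.45 rad/s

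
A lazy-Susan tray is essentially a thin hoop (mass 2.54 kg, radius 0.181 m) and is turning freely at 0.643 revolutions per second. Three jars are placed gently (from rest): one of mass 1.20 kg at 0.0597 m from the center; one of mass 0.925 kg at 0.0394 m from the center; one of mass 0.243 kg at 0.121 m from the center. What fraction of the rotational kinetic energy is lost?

The added mass arrives with no angular momentum about the center, and any external torque about the center is negligible, so the system's angular momentum is conserved.
I_p = (2.54)(0.181)² = 0.08321 kg·m².
Added inertia Σmr² = (1.20)(0.0597)² + (0.925)(0.0394)² + (0.243)(0.121)² = 0.009271 kg·m²; I_f = 0.08321 + 0.009271 = 0.09248 kg·m².
ω_f = I_p ω_i / I_f = (0.08321)(0.643) / 0.09248 = 0.5785 rev/s.
KE_i = ½(0.08321)(4.040 rad/s)² = 0.6791 J; KE_f = ½(0.09248)(3.635)² = 0.6110 J.
Fraction lost = 0.1002.

fraction ≈ 0.100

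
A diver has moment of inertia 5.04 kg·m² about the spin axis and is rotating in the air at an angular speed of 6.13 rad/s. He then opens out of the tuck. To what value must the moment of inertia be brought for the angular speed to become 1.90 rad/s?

No external torque acts about the spin axis, so angular momentum is conserved.
I₂ = I₁ω₁ / ω₂ = (5.04)(6.13) / (1.90) = 16.26 kg·m².

I₂ ≈ 16.3 kg·m²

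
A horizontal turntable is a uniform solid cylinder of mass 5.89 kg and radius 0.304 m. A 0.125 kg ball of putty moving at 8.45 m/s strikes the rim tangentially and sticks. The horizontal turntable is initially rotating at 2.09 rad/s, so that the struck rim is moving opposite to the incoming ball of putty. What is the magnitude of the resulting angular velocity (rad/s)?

The axle reaction passes through the axle and exerts no torque about it; angular momentum about the axle is conserved through the impact.
I_p = ½(5.89)(0.304)² = 0.2722 kg·m². Taking the sense of the ball of putty's angular momentum as positive, L_{ball} = m v R = (0.125)(8.45)(0.304) = 0.3211 kg·m²/s.
L_i = −I_p ω_p + m v R = −(0.2722)(2.09) + 0.3211 = -0.2477 kg·m²/s.
After sticking, I_f = I_p + m R² = 0.2722 + (0.125)(0.304)² = 0.2837 kg·m².
ω_f = L_i / I_f = -0.2477 / 0.2837 = -0.8731 rad/s.

|ω_f| ≈ 0.873 rad/s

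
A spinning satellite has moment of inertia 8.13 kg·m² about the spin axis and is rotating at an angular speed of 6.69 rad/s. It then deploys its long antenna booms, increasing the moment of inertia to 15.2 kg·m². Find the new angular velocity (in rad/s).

ω₂ ≈ 3.58 rad/s

With no external torque about the axis, L is conserved: I₁ω₁ = I₂ω₂.
ω₂ = I₁ω₁ / I₂ = (8.130)(6.69 rad/s) / (15.20) = 3.578 rad/s.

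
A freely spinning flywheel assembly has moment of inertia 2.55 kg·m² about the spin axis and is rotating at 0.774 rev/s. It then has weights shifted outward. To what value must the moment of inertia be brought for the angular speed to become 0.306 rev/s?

I₂ ≈ 6.45 kg·m²

Angular momentum about the spin axis is conserved since the torque about it is zero.
I₂ = I₁ω₁ / ω₂ = (2.55)(0.774) / (0.306) = 6.450 kg·m².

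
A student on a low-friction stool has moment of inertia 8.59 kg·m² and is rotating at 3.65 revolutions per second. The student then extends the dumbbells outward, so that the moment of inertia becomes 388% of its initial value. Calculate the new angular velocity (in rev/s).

Angular momentum about the spin axis is conserved since the torque about it is zero.
I₂ = 3.88 × 8.59 = 33.33 kg·m².
ω₂ = I₁ω₁ / I₂ = (8.590)(3.65 rev/s) / (33.33) = 0.9407 rev/s.

ω₂ ≈ 0.941 rev/s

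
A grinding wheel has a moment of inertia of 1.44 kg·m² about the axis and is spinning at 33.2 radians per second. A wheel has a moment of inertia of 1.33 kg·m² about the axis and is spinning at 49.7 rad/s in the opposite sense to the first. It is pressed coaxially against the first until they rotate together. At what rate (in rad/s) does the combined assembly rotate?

|ω_f| ≈ 6.60 rad/s

No external torque acts about the common axis, so total angular momentum is conserved.
Taking A's sense as positive: L = (1.440)(33.2) − (1.330)(49.7) = -18.29 kg·m²·rad/s.
Combined I = 1.440 + 1.330 = 2.770 kg·m².
ω_f = L / I = -18.29 / 2.770 = -6.604 rad/s.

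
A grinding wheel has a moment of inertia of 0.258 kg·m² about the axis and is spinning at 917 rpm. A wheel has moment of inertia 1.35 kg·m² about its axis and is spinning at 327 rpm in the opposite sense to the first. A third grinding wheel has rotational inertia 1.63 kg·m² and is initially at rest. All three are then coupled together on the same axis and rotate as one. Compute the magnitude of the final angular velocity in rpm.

The coupling torques are internal; angular momentum about the shared axis is conserved.
Taking A's sense as positive: L = (0.2580)(917) − (1.350)(327) = -204.9 kg·m²·rpm.
Combined I = 0.2580 + 1.350 + 1.630 = 3.238 kg·m².
ω_f = L / I = -204.9 / 3.238 = -63.27 rpm.

|ω_f| ≈ 63.3 rpm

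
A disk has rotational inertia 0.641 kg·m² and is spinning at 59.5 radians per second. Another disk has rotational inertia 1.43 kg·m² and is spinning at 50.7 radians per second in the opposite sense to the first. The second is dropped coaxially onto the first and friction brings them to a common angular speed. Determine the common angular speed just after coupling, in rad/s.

|ω_f| ≈ 16.6 rad/s

The coupling torques are internal; angular momentum about the shared axis is conserved.
Taking A's sense as positive: L = (0.6410)(59.5) − (1.430)(50.7) = -34.36 kg·m²·rad/s.
Combined I = 0.6410 + 1.430 = 2.071 kg·m².
ω_f = L / I = -34.36 / 2.071 = -16.59 rad/s.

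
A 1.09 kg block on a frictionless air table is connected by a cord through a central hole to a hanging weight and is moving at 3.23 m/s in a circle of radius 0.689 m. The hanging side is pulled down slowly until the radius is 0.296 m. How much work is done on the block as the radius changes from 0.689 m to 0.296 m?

W ≈ 25.1 J

The only horizontal force on the mass is along the cord (radial), so it exerts no torque about the hole and angular momentum m v r is conserved.
v₂ = v₁ r₁ / r₂ = (3.23)(0.689) / (0.296) = 7.518 m/s.
W = ΔKE = ½m(v₂² − v₁²) = 25.12 J.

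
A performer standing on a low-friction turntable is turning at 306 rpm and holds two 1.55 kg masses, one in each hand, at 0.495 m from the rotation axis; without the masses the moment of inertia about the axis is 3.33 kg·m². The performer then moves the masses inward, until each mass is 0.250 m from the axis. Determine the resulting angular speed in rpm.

ω₂ ≈ 355 rpm

No external torque acts about the spin axis, so angular momentum is conserved.
I₁ = 3.33 + 2(1.55)(0.495)² = 4.090 kg·m²; I₂ = 3.33 + 2(1.55)(0.250)² = 3.524 kg·m².
ω₂ = I₁ω₁ / I₂ = (4.090)(306 rpm) / (3.524) = 355.1 rpm.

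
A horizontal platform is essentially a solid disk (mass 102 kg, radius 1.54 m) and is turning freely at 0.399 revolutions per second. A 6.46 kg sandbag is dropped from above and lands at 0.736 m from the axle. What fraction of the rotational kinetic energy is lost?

The added mass arrives with no angular momentum about the axle, and any external torque about the axle is negligible, so the system's angular momentum is conserved.
I_p = ½(102)(1.54)² = 121.0 kg·m².
Added inertia Σmr² = (6.46)(0.736)² = 3.499 kg·m²; I_f = 121.0 + 3.499 = 124.5 kg·m².
ω_f = I_p ω_i / I_f = (121.0)(0.399) / 124.5 = 0.3878 rev/s.
KE_i = ½(121.0)(2.507 rad/s)² = 380.1 J; KE_f = ½(124.5)(2.436)² = 369.4 J.
Fraction lost = 0.02812.

fraction ≈ 0.0281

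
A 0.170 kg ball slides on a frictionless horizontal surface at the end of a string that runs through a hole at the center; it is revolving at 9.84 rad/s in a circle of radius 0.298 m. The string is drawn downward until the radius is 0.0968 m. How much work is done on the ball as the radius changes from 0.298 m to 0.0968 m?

W ≈ 6.20 J

The constraining force is radial, so m r² ω about the center is conserved.
ω₂ = ω₁ (r₁/r₂)² = (9.84)(0.298/0.0968)² = 93.26 rad/s.
W = ΔKE = ½m(v₂² − v₁²) = 6.196 J.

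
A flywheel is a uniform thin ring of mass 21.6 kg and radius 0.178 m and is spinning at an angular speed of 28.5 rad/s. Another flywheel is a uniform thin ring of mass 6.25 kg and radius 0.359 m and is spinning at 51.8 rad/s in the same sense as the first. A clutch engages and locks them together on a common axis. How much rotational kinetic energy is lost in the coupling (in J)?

ΔKE lost ≈ 100 J

No external torque acts about the common axis, so total angular momentum is conserved.
Moments of inertia: I_A = (21.6)(0.178)² = 0.6844 kg·m²; I_B = (6.25)(0.359)² = 0.8055 kg·m².
Taking A's sense as positive: L = (0.6844)(28.5) + (0.8055)(51.8) = 61.23 kg·m²·rad/s.
Combined I = 0.6844 + 0.8055 = 1.490 kg·m².
ω_f = L / I = 61.23 / 1.490 = 41.10 rad/s.
KE_i = ½ΣIω² = 1359 J; KE_f = ½(1.490)(41.10)² = 1258 J.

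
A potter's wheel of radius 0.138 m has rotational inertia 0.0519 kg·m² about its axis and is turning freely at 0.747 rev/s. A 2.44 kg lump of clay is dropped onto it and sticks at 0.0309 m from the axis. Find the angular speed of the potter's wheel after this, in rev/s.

No external torque acts about the axis; L_before = L_after.
Added inertia Σmr² = (2.44)(0.0309)² = 0.002330 kg·m²; I_f = 0.05190 + 0.002330 = 0.05423 kg·m².
ω_f = I_p ω_i / I_f = (0.05190)(0.747) / 0.05423 = 0.7149 rev/s.

ω_f ≈ 0.715 rev/s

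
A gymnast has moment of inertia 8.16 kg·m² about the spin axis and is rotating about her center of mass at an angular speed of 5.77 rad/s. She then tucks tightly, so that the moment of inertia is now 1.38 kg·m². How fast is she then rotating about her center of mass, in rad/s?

ω₂ ≈ 34.1 rad/s

With no external torque about the axis, L is conserved: I₁ω₁ = I₂ω₂.
ω₂ = I₁ω₁ / I₂ = (8.160)(5.77 rad/s) / (1.380) = 34.12 rad/s.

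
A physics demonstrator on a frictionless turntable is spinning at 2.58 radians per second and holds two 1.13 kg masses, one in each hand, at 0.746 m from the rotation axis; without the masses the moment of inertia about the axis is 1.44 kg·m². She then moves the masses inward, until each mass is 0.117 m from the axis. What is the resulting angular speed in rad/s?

No external torque acts about the spin axis, so angular momentum is conserved.
I₁ = 1.44 + 2(1.13)(0.746)² = 2.698 kg·m²; I₂ = 1.44 + 2(1.13)(0.117)² = 1.471 kg·m².
ω₂ = I₁ω₁ / I₂ = (2.698)(2.58 rad/s) / (1.471) = 4.732 rad/s.

ω₂ ≈ 4.73 rad/s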